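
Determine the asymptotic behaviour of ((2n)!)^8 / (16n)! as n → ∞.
((2n)!)^8/(16n)! ~ ((2π·2n)^(7/2) / sqrt(8)) · 8^(−8·2n)  →  0

Write N = 2n. Stirling: N! ~ sqrt(2π N)(N/e)^N and (8N)! ~ sqrt(2π·8N)·(8N/e)^(8N).
  (N!)^8/(8N)! ~ (2π N)^(8/2) (N/e)^(8N) / [sqrt(2π·8N) (8N/e)^(8N)]
     = (2π N)^(8/2) / sqrt(2π·8N) · (N/(8N))^(8N)
     = (2π N)^((8−1)/2) / sqrt(8) · 8^(−8N).
Since 8^8 > 1, the factor 8^(−8N) decays exponentially, so the ratio → 0. Substituting N = 2n gives the stated form.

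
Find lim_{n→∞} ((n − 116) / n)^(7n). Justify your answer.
lim = e^(−812)

Rewrite as (1 − 116/n)^(7n). By the standard limit (1 + x/n)^n → e^x, we have (1 − 116/n)^n → e^(−116), and raising to the 7th power gives e^(−812).
More precisely, ln[(1 − 116/n)^(7n)] = 7n · ln(1 − 116/n) = 7n · (-116/n + O(1/n^2)) = -812 + O(1/n) → -812.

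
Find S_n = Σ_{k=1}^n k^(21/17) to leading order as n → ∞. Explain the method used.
S_n ~ (17/38) · n^(38/17)

Integral comparison: Σ_{k=1}^n k^(21/17) = ∫_0^n x^(21/17) dx + O(n^(21/17)). The integral is n^(1 + 21/17) / (1 + 21/17) = n^((21+17)/17) / ((21+17)/17) = (17/38) · n^(38/17).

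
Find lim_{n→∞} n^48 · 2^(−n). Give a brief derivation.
lim = 0

Exponentials with base > 1 dominate every fixed polynomial: for any fixed c, n^c / 2^n → 0 as n → ∞ (e.g. by the ratio test, or by writing 2^n = e^(n ln 2) and noting e^(n ln 2) / n^c → ∞). Hence n^48 · 2^(−n) = n^48 / 2^n → 0.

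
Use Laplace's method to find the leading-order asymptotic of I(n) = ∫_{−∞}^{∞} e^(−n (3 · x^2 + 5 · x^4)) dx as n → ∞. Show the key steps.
I(n) ~ sqrt(π/(3n))

φ(x) = 3 · x^2 + 5 · x^4 has its unique global minimum at x* = 0 (since φ'(x) = 6x + 20x^3 = 0 only at x = 0 for real x with both coefficients positive, and φ → ∞ as |x| → ∞). At x* = 0, φ(0) = 0 and φ''(0) = 6. Laplace's method then gives
  I(n) ~ sqrt(2π / (n · φ''(0))) · e^(−n φ(0)) = sqrt(2π / (6n)) = sqrt(π/(3n)).
The 5 · x^4 term contributes only at subleading order (an O(1/n) relative correction).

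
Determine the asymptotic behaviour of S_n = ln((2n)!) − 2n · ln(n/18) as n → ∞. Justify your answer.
S_n ~ 2n · (ln 36 − 1) + O(ln n)

Stirling: ln((2n)!) = 2n ln(2n) − 2n + O(ln n).
  S_n = 2n ln(2n) − 2n − 2n ln(n/18) + O(ln n)
      = 2n ln(2n) − 2n ln n + 2n ln 18 − 2n + O(ln n)
      = 2n ln 2 + 2n ln 18 − 2n + O(ln n)
      = 2n (ln 36 − 1) + O(ln n).
Numerically ln(36) − 1 ≈ 2.5835.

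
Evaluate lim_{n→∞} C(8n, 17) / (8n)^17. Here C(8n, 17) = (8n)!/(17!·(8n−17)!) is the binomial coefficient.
lim = 1/17! = 1/355687428096000

With N = 8n → ∞: C(N, 17) / N^17 = [N(N−1)…(N−16)] / (17! · N^17) = (1/17!) · 1 · (1 − 1/(8n)) · … · (1 − 16/(8n)). Each factor → 1 as N → ∞, so the limit is 1/17! = 1/355687428096000.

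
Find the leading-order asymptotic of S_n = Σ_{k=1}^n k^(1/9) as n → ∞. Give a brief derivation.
S_n ~ (9/10) · n^(10/9)

Integral comparison: Σ_{k=1}^n k^(1/9) = ∫_0^n x^(1/9) dx + O(n^(1/9)). The integral is n^(1 + 1/9) / (1 + 1/9) = n^((1+9)/9) / ((1+9)/9) = (9/10) · n^(10/9).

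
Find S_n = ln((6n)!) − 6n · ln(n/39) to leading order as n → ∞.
S_n ~ 6n · (ln 234 − 1) + O(ln n)

Stirling: ln((6n)!) = 6n ln(6n) − 6n + O(ln n).
  S_n = 6n ln(6n) − 6n − 6n ln(n/39) + O(ln n)
      = 6n ln(6n) − 6n ln n + 6n ln 39 − 6n + O(ln n)
      = 6n ln 6 + 6n ln 39 − 6n + O(ln n)
      = 6n (ln 234 − 1) + O(ln n).
Numerically ln(234) − 1 ≈ 4.4553.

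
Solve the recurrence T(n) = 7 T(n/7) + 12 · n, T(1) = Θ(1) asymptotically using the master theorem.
T(n) = Θ(n log n)

log_7 7 = 1, and f(n) = 12 · n = Θ(n^(log_7 7)). This is Case 2 of the master theorem: T(n) = Θ(f(n) · log n) = Θ(n log n).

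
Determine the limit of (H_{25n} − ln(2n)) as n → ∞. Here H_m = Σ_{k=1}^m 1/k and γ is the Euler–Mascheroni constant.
lim = ln(25/2) + γ

By Euler-Maclaurin, H_m = ln m + γ + O(1/m). So
  H_{25n} − ln(2n) = ln(25n) + γ − ln(2n) + O(1/n)
                       = ln(25/2) + γ + O(1/n).
Hence the limit is ln(25/2) + γ.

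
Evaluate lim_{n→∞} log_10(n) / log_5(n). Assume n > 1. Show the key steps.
lim = ln(5) / ln(10) = log_10(5)

Change of base: log_10(n) = ln n / ln 10 and log_5(n) = ln n / ln 5. The ratio is (ln n / ln 10) · (ln 5 / ln n) = ln 5 / ln 10, a constant independent of n. So the limit is ln 5 / ln 10 = log_10(5).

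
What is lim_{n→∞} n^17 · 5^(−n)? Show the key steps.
lim = 0

Exponentials with base > 1 dominate every fixed polynomial: for any fixed c, n^c / 5^n → 0 as n → ∞ (e.g. by the ratio test, or by writing 5^n = e^(n ln 5) and noting e^(n ln 5) / n^c → ∞). Hence n^17 · 5^(−n) = n^17 / 5^n → 0.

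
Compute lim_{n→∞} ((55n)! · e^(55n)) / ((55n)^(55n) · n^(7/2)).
lim = 0

Stirling: (55n)! ~ sqrt(2π·55n) · (55n/e)^(55n). Hence
  (55n)! · e^(55n) / (55n)^(55n) ~ sqrt(2π·55n).
Dividing by n^(7/2): sqrt(2π·55n) / n^(7/2) = sqrt(2π·55) · n^((1−7)/2), so the expression behaves like sqrt(2π·55) · n^((1−7)/2) → 0.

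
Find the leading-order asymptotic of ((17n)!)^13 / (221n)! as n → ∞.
((17n)!)^13/(221n)! ~ ((2π·17n)^(12/2) / sqrt(13)) · 13^(−13·17n)  →  0

Write N = 17n. Stirling: N! ~ sqrt(2π N)(N/e)^N and (13N)! ~ sqrt(2π·13N)·(13N/e)^(13N).
  (N!)^13/(13N)! ~ (2π N)^(13/2) (N/e)^(13N) / [sqrt(2π·13N) (13N/e)^(13N)]
     = (2π N)^(13/2) / sqrt(2π·13N) · (N/(13N))^(13N)
     = (2π N)^((13−1)/2) / sqrt(13) · 13^(−13N).
Since 13^13 > 1, the factor 13^(−13N) decays exponentially, so the ratio → 0. Substituting N = 17n gives the stated form.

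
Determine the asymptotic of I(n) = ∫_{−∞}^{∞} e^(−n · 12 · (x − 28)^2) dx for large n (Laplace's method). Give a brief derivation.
I(n) = sqrt(π/(12n))

Here φ(x) = 12 · (x − 28)^2 has its unique minimum at x* = 28 with φ(x*) = 0 and φ''(x*) = 24. Laplace's method gives
  I(n) ~ e^(−n φ(x*)) · sqrt(2π / (n · φ''(x*))) = sqrt(2π / (24n)) = sqrt(π/(12n)).
This is exact: substituting u = (x − 28)·sqrt(12n) gives I(n) = (1/sqrt(12n)) ∫_{−∞}^{∞} e^(−u^2) du = sqrt(π/(12n)).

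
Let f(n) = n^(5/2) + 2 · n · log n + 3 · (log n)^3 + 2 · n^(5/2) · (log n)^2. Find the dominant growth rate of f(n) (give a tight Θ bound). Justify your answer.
f(n) ∈ Θ(n^(5/2) · (log n)^2)

Compare the terms by growth order. For large n, n^a · (log n)^b dominates n^a' · (log n)^b' iff a > a', or (a = a' and b > b'). Ranking the 4 terms shows the dominant one is 2 · n^(5/2) · (log n)^2. Hence f(n) ∈ Θ(n^(5/2) · (log n)^2).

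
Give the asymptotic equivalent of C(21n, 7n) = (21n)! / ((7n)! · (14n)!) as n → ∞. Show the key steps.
C(21n, 7n) ~ (27/4)^(7n) · sqrt(3/(4π·7n))

Write N = 7n. Apply Stirling to each factorial:
  (3N)! ~ sqrt(2π·3N) · (3N/e)^(3N),
  N! ~ sqrt(2π N) · (N/e)^N,
  (2N)! ~ sqrt(2π·2N) · (2N/e)^(2N).
The exponential factors combine to (3N)^(3N) / (N^N · (2N)^(2N)) = 3^(3N)/2^(2N) = (3^3/2^2)^N = (27/4)^N.
The square-root prefactors combine to sqrt(2π·3N) / (sqrt(2π N)·sqrt(2π·2N)) = sqrt(3 / (2π·2·N)) = sqrt(3/(4π·7n)).
Substituting N = 7n: C(21n, 7n) ~ (27/4)^(7n) · sqrt(3/(4π·7n)).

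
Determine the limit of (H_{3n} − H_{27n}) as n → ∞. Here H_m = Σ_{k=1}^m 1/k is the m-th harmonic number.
lim = ln(3/27) = −ln 9

Euler-Maclaurin gives H_m = ln m + γ + 1/(2m) + O(1/m^2). The γ and O(1/m) terms cancel in the difference:
  H_{3n} − H_{27n} = ln(3n) − ln(27n) + O(1/n) = ln(3/27) + O(1/n).
Hence the limit is ln(3/27) = −ln 9.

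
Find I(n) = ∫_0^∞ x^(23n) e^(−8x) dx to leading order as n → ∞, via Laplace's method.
I(n) ~ (sqrt(2π·23n) / 8) · (23n/(8e))^(23n)

Write the integrand as exp(23n ln x − 8x) and set f(x) = 23n ln x − 8x. Then f'(x) = 23n/x − 8 = 0 at x* = 23n/8, and f''(x*) = −23n/x*^2 = −8^2/(23n). Laplace's method (interior maximum) gives
  I(n) ~ e^(f(x*)) · sqrt(2π / |f''(x*)|)
        = exp(23n ln(23n/8) − 23n) · sqrt(2π · 23n / 8^2)
        = (23n/8)^(23n) e^(−23n) · sqrt(2π·23n) / 8
        = (sqrt(2π·23n) / 8) · (23n/(8e))^(23n).
This matches Γ(23n+1)/8^(23n+1) with Stirling applied to Γ.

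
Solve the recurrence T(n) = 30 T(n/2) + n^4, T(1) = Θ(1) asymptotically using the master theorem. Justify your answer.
T(n) = Θ(n^(log_2 30))

Master theorem: compare f(n) = n^4 to n^(log_2 30) where log_2 30 ≈ 4.907. Since 4 < log_2 30, we have f(n) = O(n^(log_2 30 − ε)) for some ε > 0 — Case 1. Hence T(n) = Θ(n^(log_2 30)).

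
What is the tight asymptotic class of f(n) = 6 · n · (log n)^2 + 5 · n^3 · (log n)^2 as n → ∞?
f(n) ∈ Θ(n^3 · (log n)^2)

Compare the terms by growth order. For large n, n^a · (log n)^b dominates n^a' · (log n)^b' iff a > a', or (a = a' and b > b'). Ranking the 2 terms shows the dominant one is 5 · n^3 · (log n)^2. Hence f(n) ∈ Θ(n^3 · (log n)^2).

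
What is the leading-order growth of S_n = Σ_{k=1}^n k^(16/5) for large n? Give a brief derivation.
S_n ~ (5/21) · n^(21/5)

Integral comparison: Σ_{k=1}^n k^(16/5) = ∫_0^n x^(16/5) dx + O(n^(16/5)). The integral is n^(1 + 16/5) / (1 + 16/5) = n^((16+5)/5) / ((16+5)/5) = (5/21) · n^(21/5).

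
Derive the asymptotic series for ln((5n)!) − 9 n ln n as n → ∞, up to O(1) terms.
ln((5n)!) − 9 n ln n = −4 n ln n + 5(ln 5 − 1) n + (1/2) ln(2π·5n) + O(1/n)

Stirling: ln((5n)!) = 5n ln(5n) − 5n + (1/2) ln(2π·5n) + O(1/n).
Expand 5n ln(5n) = 5n (ln n + ln 5) = 5n ln n + 5n ln 5.
Subtract 9n ln n: leading term is (5 − 9) n ln n = −4 n ln n. The next term is 5n ln 5 − 5n = 5(ln 5 − 1) n. Then the (1/2) ln(2π·5n) correction.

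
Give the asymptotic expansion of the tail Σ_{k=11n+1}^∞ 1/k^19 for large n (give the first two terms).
Σ_{k>11n} 1/k^19 = 1/(18 · (11n)^18) − 1/(2 · (11n)^19) + O(1/(11n)^20)

Compare to the integral: ∫_{11n}^∞ x^(−19) dx = [−x^(−18)/18]_{11n}^∞ = 1/((19−1)·(11n)^18). The Euler-Maclaurin correction adds −f(11n)/2 = −1/(2·(11n)^19). Euler-Maclaurin then gives
  Σ_{k>11n} 1/k^19 = ∫_{11n}^∞ dx/x^19 − 1/(2·(11n)^19) + O(1/(11n)^20).
(Equivalently this is ζ(19) − Σ_{k≤11n} 1/k^19.)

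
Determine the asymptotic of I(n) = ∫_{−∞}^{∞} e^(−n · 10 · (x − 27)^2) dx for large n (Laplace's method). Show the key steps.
I(n) = sqrt(π/(10n))

Here φ(x) = 10 · (x − 27)^2 has its unique minimum at x* = 27 with φ(x*) = 0 and φ''(x*) = 20. Laplace's method gives
  I(n) ~ e^(−n φ(x*)) · sqrt(2π / (n · φ''(x*))) = sqrt(2π / (20n)) = sqrt(π/(10n)).
This is exact: substituting u = (x − 27)·sqrt(10n) gives I(n) = (1/sqrt(10n)) ∫_{−∞}^{∞} e^(−u^2) du = sqrt(π/(10n)).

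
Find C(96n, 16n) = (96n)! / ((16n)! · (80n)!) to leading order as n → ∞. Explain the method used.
C(96n, 16n) ~ (46656/3125)^(16n) · sqrt(3/(5π·16n))

Write N = 16n. Apply Stirling to each factorial:
  (6N)! ~ sqrt(2π·6N) · (6N/e)^(6N),
  N! ~ sqrt(2π N) · (N/e)^N,
  (5N)! ~ sqrt(2π·5N) · (5N/e)^(5N).
The exponential factors combine to (6N)^(6N) / (N^N · (5N)^(5N)) = 6^(6N)/5^(5N) = (6^6/5^5)^N = (46656/3125)^N.
The square-root prefactors combine to sqrt(2π·6N) / (sqrt(2π N)·sqrt(2π·5N)) = sqrt(6 / (2π·5·N)) = sqrt(3/(5π·16n)).
Substituting N = 16n: C(96n, 16n) ~ (46656/3125)^(16n) · sqrt(3/(5π·16n)).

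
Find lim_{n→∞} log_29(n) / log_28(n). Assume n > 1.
lim = ln(28) / ln(29) = log_29(28)

Change of base: log_29(n) = ln n / ln 29 and log_28(n) = ln n / ln 28. The ratio is (ln n / ln 29) · (ln 28 / ln n) = ln 28 / ln 29, a constant independent of n. So the limit is ln 28 / ln 29 = log_29(28).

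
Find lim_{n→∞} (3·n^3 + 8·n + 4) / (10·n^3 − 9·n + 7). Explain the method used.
lim = 3/10

For large n the leading n^3 terms dominate both numerator and denominator. Dividing top and bottom by n^3, every other term tends to 0, leaving 3/10.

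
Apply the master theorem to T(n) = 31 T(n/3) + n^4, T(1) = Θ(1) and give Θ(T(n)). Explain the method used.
T(n) = Θ(n^4)

log_3 31 ≈ 3.126. f(n) = n^4 dominates n^(log_3 31) since 4 > 3.126, and the regularity condition a·f(n/b) = 31·(n/3)^4 = (31/81)·n^4 ≤ c·f(n) holds with c = 31/81 ≈ 0.383 < 1. So this is Case 3: T(n) = Θ(f(n)) = Θ(n^4).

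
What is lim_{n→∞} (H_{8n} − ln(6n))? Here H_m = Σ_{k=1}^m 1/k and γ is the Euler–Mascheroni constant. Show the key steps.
lim = ln(4/3) + γ

By Euler-Maclaurin, H_m = ln m + γ + O(1/m). So
  H_{8n} − ln(6n) = ln(8n) + γ − ln(6n) + O(1/n)
                       = ln(8/6) + γ + O(1/n).
Hence the limit is ln(8/6) + γ (= ln(4/3)).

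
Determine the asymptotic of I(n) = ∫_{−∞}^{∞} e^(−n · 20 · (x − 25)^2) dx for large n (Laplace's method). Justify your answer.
I(n) = sqrt(π/(20n))

Here φ(x) = 20 · (x − 25)^2 has its unique minimum at x* = 25 with φ(x*) = 0 and φ''(x*) = 40. Laplace's method gives
  I(n) ~ e^(−n φ(x*)) · sqrt(2π / (n · φ''(x*))) = sqrt(2π / (40n)) = sqrt(π/(20n)).
This is exact: substituting u = (x − 25)·sqrt(20n) gives I(n) = (1/sqrt(20n)) ∫_{−∞}^{∞} e^(−u^2) du = sqrt(π/(20n)).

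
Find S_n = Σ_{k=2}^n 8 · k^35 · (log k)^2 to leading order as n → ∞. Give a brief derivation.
S_n ~ 2 · n^36 · (log n)^2 / 9

By integral comparison, S_n = ∫_1^n 8 · x^35 · (log x)^2 dx + O(n^35 · (log n)^2). For the integral, the leading term of ∫_1^n x^35 (log x)^2 dx is n^36/36 · (log n)^2 (by repeated integration by parts; each step lowers the log-exponent and produces a relatively O(1/log n) correction). Hence S_n ~ 2 · n^36 · (log n)^2 / 9.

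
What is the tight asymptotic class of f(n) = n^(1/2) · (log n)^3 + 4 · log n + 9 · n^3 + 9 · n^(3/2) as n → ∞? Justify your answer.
f(n) ∈ Θ(n^3)

Compare the terms by growth order. For large n, n^a · (log n)^b dominates n^a' · (log n)^b' iff a > a', or (a = a' and b > b'). Ranking the 4 terms shows the dominant one is 9 · n^3. Hence f(n) ∈ Θ(n^3).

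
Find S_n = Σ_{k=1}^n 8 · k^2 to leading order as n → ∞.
S_n ~ 8 · n^3 / 3

By integral comparison (Euler-Maclaurin), Σ_{k=1}^n 8 · k^2 = 8 · ∫_0^n x^2 dx + O(n^2) = 8 · n^3/3 + O(n^2). (Equivalently, Faulhaber's formula gives the same leading term.)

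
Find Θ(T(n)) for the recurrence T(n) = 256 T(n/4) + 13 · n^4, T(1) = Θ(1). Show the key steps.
T(n) = Θ(n^4 log n)

log_4 256 = 4, and f(n) = 13 · n^4 = Θ(n^(log_4 256)). This is Case 2 of the master theorem: T(n) = Θ(f(n) · log n) = Θ(n^4 log n).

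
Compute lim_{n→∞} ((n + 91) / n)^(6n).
lim = e^546

Rewrite as (1 + 91/n)^(6n). By the standard limit (1 + x/n)^n → e^x, we have (1 + 91/n)^n → e^91, and raising to the 6th power gives e^546.
More precisely, ln[(1 + 91/n)^(6n)] = 6n · ln(1 + 91/n) = 6n · (91/n + O(1/n^2)) = 546 + O(1/n) → 546.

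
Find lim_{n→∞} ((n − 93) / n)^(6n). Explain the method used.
lim = e^(−558)

Rewrite as (1 − 93/n)^(6n). By the standard limit (1 + x/n)^n → e^x, we have (1 − 93/n)^n → e^(−93), and raising to the 6th power gives e^(−558).
More precisely, ln[(1 − 93/n)^(6n)] = 6n · ln(1 − 93/n) = 6n · (-93/n + O(1/n^2)) = -558 + O(1/n) → -558.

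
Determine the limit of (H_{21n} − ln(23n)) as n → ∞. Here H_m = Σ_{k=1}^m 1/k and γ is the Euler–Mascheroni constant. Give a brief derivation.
lim = ln(21/23) + γ

By Euler-Maclaurin, H_m = ln m + γ + O(1/m). So
  H_{21n} − ln(23n) = ln(21n) + γ − ln(23n) + O(1/n)
                       = ln(21/23) + γ + O(1/n).
Hence the limit is ln(21/23) + γ.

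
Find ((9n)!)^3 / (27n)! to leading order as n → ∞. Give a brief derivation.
((9n)!)^3/(27n)! ~ ((2π·9n)^(2/2) / sqrt(3)) · 3^(−3·9n)  →  0

Write N = 9n. Stirling: N! ~ sqrt(2π N)(N/e)^N and (3N)! ~ sqrt(2π·3N)·(3N/e)^(3N).
  (N!)^3/(3N)! ~ (2π N)^(3/2) (N/e)^(3N) / [sqrt(2π·3N) (3N/e)^(3N)]
     = (2π N)^(3/2) / sqrt(2π·3N) · (N/(3N))^(3N)
     = (2π N)^((3−1)/2) / sqrt(3) · 3^(−3N).
Since 3^3 > 1, the factor 3^(−3N) decays exponentially, so the ratio → 0. Substituting N = 9n gives the stated form.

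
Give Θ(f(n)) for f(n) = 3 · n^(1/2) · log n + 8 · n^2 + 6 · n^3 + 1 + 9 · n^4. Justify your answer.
f(n) ∈ Θ(n^4)

Compare the terms by growth order. For large n, n^a · (log n)^b dominates n^a' · (log n)^b' iff a > a', or (a = a' and b > b'). Ranking the 5 terms shows the dominant one is 9 · n^4. Hence f(n) ∈ Θ(n^4).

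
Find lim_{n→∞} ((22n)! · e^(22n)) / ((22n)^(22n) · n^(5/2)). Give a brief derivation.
lim = 0

Stirling: (22n)! ~ sqrt(2π·22n) · (22n/e)^(22n). Hence
  (22n)! · e^(22n) / (22n)^(22n) ~ sqrt(2π·22n).
Dividing by n^(5/2): sqrt(2π·22n) / n^(5/2) = sqrt(2π·22) · n^((1−5)/2), so the expression behaves like sqrt(2π·22) · n^((1−5)/2) → 0.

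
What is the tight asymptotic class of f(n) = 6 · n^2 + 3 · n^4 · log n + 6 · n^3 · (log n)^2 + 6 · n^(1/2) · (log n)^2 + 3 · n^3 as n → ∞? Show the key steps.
f(n) ∈ Θ(n^4 · log n)

Compare the terms by growth order. For large n, n^a · (log n)^b dominates n^a' · (log n)^b' iff a > a', or (a = a' and b > b'). Ranking the 5 terms shows the dominant one is 3 · n^4 · log n. Hence f(n) ∈ Θ(n^4 · log n).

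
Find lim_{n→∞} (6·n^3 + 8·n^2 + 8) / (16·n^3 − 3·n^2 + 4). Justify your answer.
lim = 6/16 = 3/8

For large n the leading n^3 terms dominate both numerator and denominator. Dividing top and bottom by n^3, every other term tends to 0, leaving 6/16 = 3/8.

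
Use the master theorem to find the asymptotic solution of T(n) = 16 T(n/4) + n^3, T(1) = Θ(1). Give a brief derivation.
T(n) = Θ(n^3)

log_4 16 ≈ 2.000. f(n) = n^3 dominates n^(log_4 16) since 3 > 2.000, and the regularity condition a·f(n/b) = 16·(n/4)^3 = (16/64)·n^3 ≤ c·f(n) holds with c = 16/64 ≈ 0.25 < 1. So this is Case 3: T(n) = Θ(f(n)) = Θ(n^3).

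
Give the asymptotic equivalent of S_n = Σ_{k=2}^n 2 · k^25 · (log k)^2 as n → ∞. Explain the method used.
S_n ~ n^26 · (log n)^2 / 13

By integral comparison, S_n = ∫_1^n 2 · x^25 · (log x)^2 dx + O(n^25 · (log n)^2). For the integral, the leading term of ∫_1^n x^25 (log x)^2 dx is n^26/26 · (log n)^2 (by repeated integration by parts; each step lowers the log-exponent and produces a relatively O(1/log n) correction). Hence S_n ~ n^26 · (log n)^2 / 13.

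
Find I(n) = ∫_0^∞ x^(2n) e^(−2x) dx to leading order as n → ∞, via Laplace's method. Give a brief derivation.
I(n) ~ (sqrt(2π·2n) / 2) · (2n/(2e))^(2n)

Write the integrand as exp(2n ln x − 2x) and set f(x) = 2n ln x − 2x. Then f'(x) = 2n/x − 2 = 0 at x* = 2n/2, and f''(x*) = −2n/x*^2 = −2^2/(2n). Laplace's method (interior maximum) gives
  I(n) ~ e^(f(x*)) · sqrt(2π / |f''(x*)|)
        = exp(2n ln(2n/2) − 2n) · sqrt(2π · 2n / 2^2)
        = (2n/2)^(2n) e^(−2n) · sqrt(2π·2n) / 2
        = (sqrt(2π·2n) / 2) · (2n/(2e))^(2n).
This matches Γ(2n+1)/2^(2n+1) with Stirling applied to Γ.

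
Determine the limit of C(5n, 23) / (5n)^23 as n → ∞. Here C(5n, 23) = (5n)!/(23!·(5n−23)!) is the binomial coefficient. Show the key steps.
lim = 1/23! = 1/25852016738884976640000

With N = 5n → ∞: C(N, 23) / N^23 = [N(N−1)…(N−22)] / (23! · N^23) = (1/23!) · 1 · (1 − 1/(5n)) · … · (1 − 22/(5n)). Each factor → 1 as N → ∞, so the limit is 1/23! = 1/25852016738884976640000.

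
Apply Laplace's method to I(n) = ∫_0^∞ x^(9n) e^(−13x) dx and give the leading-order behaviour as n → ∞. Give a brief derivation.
I(n) ~ (sqrt(2π·9n) / 13) · (9n/(13e))^(9n)

Write the integrand as exp(9n ln x − 13x) and set f(x) = 9n ln x − 13x. Then f'(x) = 9n/x − 13 = 0 at x* = 9n/13, and f''(x*) = −9n/x*^2 = −13^2/(9n). Laplace's method (interior maximum) gives
  I(n) ~ e^(f(x*)) · sqrt(2π / |f''(x*)|)
        = exp(9n ln(9n/13) − 9n) · sqrt(2π · 9n / 13^2)
        = (9n/13)^(9n) e^(−9n) · sqrt(2π·9n) / 13
        = (sqrt(2π·9n) / 13) · (9n/(13e))^(9n).
This matches Γ(9n+1)/13^(9n+1) with Stirling applied to Γ.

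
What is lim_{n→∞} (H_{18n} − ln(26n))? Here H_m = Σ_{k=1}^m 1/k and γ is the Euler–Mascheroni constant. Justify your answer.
lim = ln(9/13) + γ

By Euler-Maclaurin, H_m = ln m + γ + O(1/m). So
  H_{18n} − ln(26n) = ln(18n) + γ − ln(26n) + O(1/n)
                       = ln(18/26) + γ + O(1/n).
Hence the limit is ln(18/26) + γ (= ln(9/13)).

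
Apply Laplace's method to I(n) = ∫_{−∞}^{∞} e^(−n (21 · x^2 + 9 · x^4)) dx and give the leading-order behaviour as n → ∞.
I(n) ~ sqrt(π/(21n))

φ(x) = 21 · x^2 + 9 · x^4 has its unique global minimum at x* = 0 (since φ'(x) = 42x + 36x^3 = 0 only at x = 0 for real x with both coefficients positive, and φ → ∞ as |x| → ∞). At x* = 0, φ(0) = 0 and φ''(0) = 42. Laplace's method then gives
  I(n) ~ sqrt(2π / (n · φ''(0))) · e^(−n φ(0)) = sqrt(2π / (42n)) = sqrt(π/(21n)).
The 9 · x^4 term contributes only at subleading order (an O(1/n) relative correction).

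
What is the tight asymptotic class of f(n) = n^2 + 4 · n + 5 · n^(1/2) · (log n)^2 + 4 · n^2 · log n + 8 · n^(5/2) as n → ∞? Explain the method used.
f(n) ∈ Θ(n^(5/2))

Compare the terms by growth order. For large n, n^a · (log n)^b dominates n^a' · (log n)^b' iff a > a', or (a = a' and b > b'). Ranking the 5 terms shows the dominant one is 8 · n^(5/2). Hence f(n) ∈ Θ(n^(5/2)).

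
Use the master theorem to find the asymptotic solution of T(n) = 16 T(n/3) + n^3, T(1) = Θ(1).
T(n) = Θ(n^3)

log_3 16 ≈ 2.524. f(n) = n^3 dominates n^(log_3 16) since 3 > 2.524, and the regularity condition a·f(n/b) = 16·(n/3)^3 = (16/27)·n^3 ≤ c·f(n) holds with c = 16/27 ≈ 0.593 < 1. So this is Case 3: T(n) = Θ(f(n)) = Θ(n^3).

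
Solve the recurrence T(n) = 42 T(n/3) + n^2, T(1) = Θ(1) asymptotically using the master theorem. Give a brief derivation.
T(n) = Θ(n^(log_3 42))

Master theorem: compare f(n) = n^2 to n^(log_3 42) where log_3 42 ≈ 3.402. Since 2 < log_3 42, we have f(n) = O(n^(log_3 42 − ε)) for some ε > 0 — Case 1. Hence T(n) = Θ(n^(log_3 42)).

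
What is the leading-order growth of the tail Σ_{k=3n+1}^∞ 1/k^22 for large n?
Σ_{k>3n} 1/k^22 ~ 1/(21 · (3n)^21)

Compare to the integral: ∫_{3n}^∞ x^(−22) dx = [−x^(−21)/21]_{3n}^∞ = 1/((22−1)·(3n)^21). Euler-Maclaurin then gives
  Σ_{k>3n} 1/k^22 = ∫_{3n}^∞ dx/x^22 − 1/(2·(3n)^22) + O(1/(3n)^23).
(Equivalently this is ζ(22) − Σ_{k≤3n} 1/k^22.)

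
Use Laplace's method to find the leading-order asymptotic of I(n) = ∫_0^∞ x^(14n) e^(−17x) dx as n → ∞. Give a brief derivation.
I(n) ~ (sqrt(2π·14n) / 17) · (14n/(17e))^(14n)

Write the integrand as exp(14n ln x − 17x) and set f(x) = 14n ln x − 17x. Then f'(x) = 14n/x − 17 = 0 at x* = 14n/17, and f''(x*) = −14n/x*^2 = −17^2/(14n). Laplace's method (interior maximum) gives
  I(n) ~ e^(f(x*)) · sqrt(2π / |f''(x*)|)
        = exp(14n ln(14n/17) − 14n) · sqrt(2π · 14n / 17^2)
        = (14n/17)^(14n) e^(−14n) · sqrt(2π·14n) / 17
        = (sqrt(2π·14n) / 17) · (14n/(17e))^(14n).
This matches Γ(14n+1)/17^(14n+1) with Stirling applied to Γ.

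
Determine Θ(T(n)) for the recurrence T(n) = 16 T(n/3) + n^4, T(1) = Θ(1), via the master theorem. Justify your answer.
T(n) = Θ(n^4)

log_3 16 ≈ 2.524. f(n) = n^4 dominates n^(log_3 16) since 4 > 2.524, and the regularity condition a·f(n/b) = 16·(n/3)^4 = (16/81)·n^4 ≤ c·f(n) holds with c = 16/81 ≈ 0.198 < 1. So this is Case 3: T(n) = Θ(f(n)) = Θ(n^4).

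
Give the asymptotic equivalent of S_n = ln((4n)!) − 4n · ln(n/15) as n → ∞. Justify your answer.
S_n ~ 4n · (ln 60 − 1) + O(ln n)

Stirling: ln((4n)!) = 4n ln(4n) − 4n + O(ln n).
  S_n = 4n ln(4n) − 4n − 4n ln(n/15) + O(ln n)
      = 4n ln(4n) − 4n ln n + 4n ln 15 − 4n + O(ln n)
      = 4n ln 4 + 4n ln 15 − 4n + O(ln n)
      = 4n (ln 60 − 1) + O(ln n).
Numerically ln(60) − 1 ≈ 3.0943.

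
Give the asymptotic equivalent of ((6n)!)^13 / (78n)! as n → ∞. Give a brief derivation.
((6n)!)^13/(78n)! ~ ((2π·6n)^(12/2) / sqrt(13)) · 13^(−13·6n)  →  0

Write N = 6n. Stirling: N! ~ sqrt(2π N)(N/e)^N and (13N)! ~ sqrt(2π·13N)·(13N/e)^(13N).
  (N!)^13/(13N)! ~ (2π N)^(13/2) (N/e)^(13N) / [sqrt(2π·13N) (13N/e)^(13N)]
     = (2π N)^(13/2) / sqrt(2π·13N) · (N/(13N))^(13N)
     = (2π N)^((13−1)/2) / sqrt(13) · 13^(−13N).
Since 13^13 > 1, the factor 13^(−13N) decays exponentially, so the ratio → 0. Substituting N = 6n gives the stated form.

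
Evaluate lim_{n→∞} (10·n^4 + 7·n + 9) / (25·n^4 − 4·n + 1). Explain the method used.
lim = 10/25 = 2/5

For large n the leading n^4 terms dominate both numerator and denominator. Dividing top and bottom by n^4, every other term tends to 0, leaving 10/25 = 2/5.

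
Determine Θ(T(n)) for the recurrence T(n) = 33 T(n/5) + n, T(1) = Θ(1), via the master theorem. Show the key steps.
T(n) = Θ(n^(log_5 33))

Master theorem: compare f(n) = n to n^(log_5 33) where log_5 33 ≈ 2.173. Since 1 < log_5 33, we have f(n) = O(n^(log_5 33 − ε)) for some ε > 0 — Case 1. Hence T(n) = Θ(n^(log_5 33)).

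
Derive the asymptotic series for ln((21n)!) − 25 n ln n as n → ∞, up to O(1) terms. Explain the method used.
ln((21n)!) − 25 n ln n = −4 n ln n + 21(ln 21 − 1) n + (1/2) ln(2π·21n) + O(1/n)

Stirling: ln((21n)!) = 21n ln(21n) − 21n + (1/2) ln(2π·21n) + O(1/n).
Expand 21n ln(21n) = 21n (ln n + ln 21) = 21n ln n + 21n ln 21.
Subtract 25n ln n: leading term is (21 − 25) n ln n = −4 n ln n. The next term is 21n ln 21 − 21n = 21(ln 21 − 1) n. Then the (1/2) ln(2π·21n) correction.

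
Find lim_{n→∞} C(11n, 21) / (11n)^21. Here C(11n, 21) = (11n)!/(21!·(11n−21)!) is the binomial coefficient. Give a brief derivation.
lim = 1/21! = 1/51090942171709440000

With N = 11n → ∞: C(N, 21) / N^21 = [N(N−1)…(N−20)] / (21! · N^21) = (1/21!) · 1 · (1 − 1/(11n)) · … · (1 − 20/(11n)). Each factor → 1 as N → ∞, so the limit is 1/21! = 1/51090942171709440000.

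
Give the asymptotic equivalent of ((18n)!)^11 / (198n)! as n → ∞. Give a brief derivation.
((18n)!)^11/(198n)! ~ ((2π·18n)^(10/2) / sqrt(11)) · 11^(−11·18n)  →  0

Write N = 18n. Stirling: N! ~ sqrt(2π N)(N/e)^N and (11N)! ~ sqrt(2π·11N)·(11N/e)^(11N).
  (N!)^11/(11N)! ~ (2π N)^(11/2) (N/e)^(11N) / [sqrt(2π·11N) (11N/e)^(11N)]
     = (2π N)^(11/2) / sqrt(2π·11N) · (N/(11N))^(11N)
     = (2π N)^((11−1)/2) / sqrt(11) · 11^(−11N).
Since 11^11 > 1, the factor 11^(−11N) decays exponentially, so the ratio → 0. Substituting N = 18n gives the stated form.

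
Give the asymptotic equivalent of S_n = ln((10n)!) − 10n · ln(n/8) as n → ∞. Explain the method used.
S_n ~ 10n · (ln 80 − 1) + O(ln n)

Stirling: ln((10n)!) = 10n ln(10n) − 10n + O(ln n).
  S_n = 10n ln(10n) − 10n − 10n ln(n/8) + O(ln n)
      = 10n ln(10n) − 10n ln n + 10n ln 8 − 10n + O(ln n)
      = 10n ln 10 + 10n ln 8 − 10n + O(ln n)
      = 10n (ln 80 − 1) + O(ln n).
Numerically ln(80) − 1 ≈ 3.3820.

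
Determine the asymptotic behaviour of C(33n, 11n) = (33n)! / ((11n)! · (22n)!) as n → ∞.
C(33n, 11n) ~ (27/4)^(11n) · sqrt(3/(4π·11n))

Write N = 11n. Apply Stirling to each factorial:
  (3N)! ~ sqrt(2π·3N) · (3N/e)^(3N),
  N! ~ sqrt(2π N) · (N/e)^N,
  (2N)! ~ sqrt(2π·2N) · (2N/e)^(2N).
The exponential factors combine to (3N)^(3N) / (N^N · (2N)^(2N)) = 3^(3N)/2^(2N) = (3^3/2^2)^N = (27/4)^N.
The square-root prefactors combine to sqrt(2π·3N) / (sqrt(2π N)·sqrt(2π·2N)) = sqrt(3 / (2π·2·N)) = sqrt(3/(4π·11n)).
Substituting N = 11n: C(33n, 11n) ~ (27/4)^(11n) · sqrt(3/(4π·11n)).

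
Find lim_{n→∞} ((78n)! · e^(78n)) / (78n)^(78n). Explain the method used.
lim = ∞

Stirling: (78n)! ~ sqrt(2π·78n) · (78n/e)^(78n). Hence
  (78n)! · e^(78n) / (78n)^(78n) ~ sqrt(2π·78n) = sqrt(2π·78) · sqrt(n) → ∞.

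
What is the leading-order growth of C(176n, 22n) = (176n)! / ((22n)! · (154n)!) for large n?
C(176n, 22n) ~ (16777216/823543)^(22n) · sqrt(4/(7π·22n))

Write N = 22n. Apply Stirling to each factorial:
  (8N)! ~ sqrt(2π·8N) · (8N/e)^(8N),
  N! ~ sqrt(2π N) · (N/e)^N,
  (7N)! ~ sqrt(2π·7N) · (7N/e)^(7N).
The exponential factors combine to (8N)^(8N) / (N^N · (7N)^(7N)) = 8^(8N)/7^(7N) = (8^8/7^7)^N = (16777216/823543)^N.
The square-root prefactors combine to sqrt(2π·8N) / (sqrt(2π N)·sqrt(2π·7N)) = sqrt(8 / (2π·7·N)) = sqrt(4/(7π·22n)).
Substituting N = 22n: C(176n, 22n) ~ (16777216/823543)^(22n) · sqrt(4/(7π·22n)).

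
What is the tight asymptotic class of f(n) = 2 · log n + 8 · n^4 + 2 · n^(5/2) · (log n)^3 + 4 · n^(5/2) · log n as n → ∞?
f(n) ∈ Θ(n^4)

Compare the terms by growth order. For large n, n^a · (log n)^b dominates n^a' · (log n)^b' iff a > a', or (a = a' and b > b'). Ranking the 4 terms shows the dominant one is 8 · n^4. Hence f(n) ∈ Θ(n^4).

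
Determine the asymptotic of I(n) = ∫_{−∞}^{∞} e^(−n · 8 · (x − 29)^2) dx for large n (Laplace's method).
I(n) = sqrt(π/(8n))

Here φ(x) = 8 · (x − 29)^2 has its unique minimum at x* = 29 with φ(x*) = 0 and φ''(x*) = 16. Laplace's method gives
  I(n) ~ e^(−n φ(x*)) · sqrt(2π / (n · φ''(x*))) = sqrt(2π / (16n)) = sqrt(π/(8n)).
This is exact: substituting u = (x − 29)·sqrt(8n) gives I(n) = (1/sqrt(8n)) ∫_{−∞}^{∞} e^(−u^2) du = sqrt(π/(8n)).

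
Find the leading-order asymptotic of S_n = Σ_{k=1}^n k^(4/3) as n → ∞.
S_n ~ (3/7) · n^(7/3)

Integral comparison: Σ_{k=1}^n k^(4/3) = ∫_0^n x^(4/3) dx + O(n^(4/3)). The integral is n^(1 + 4/3) / (1 + 4/3) = n^((4+3)/3) / ((4+3)/3) = (3/7) · n^(7/3).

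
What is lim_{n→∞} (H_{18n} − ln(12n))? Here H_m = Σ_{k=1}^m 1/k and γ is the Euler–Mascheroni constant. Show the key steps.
lim = ln(3/2) + γ

By Euler-Maclaurin, H_m = ln m + γ + O(1/m). So
  H_{18n} − ln(12n) = ln(18n) + γ − ln(12n) + O(1/n)
                       = ln(18/12) + γ + O(1/n).
Hence the limit is ln(18/12) + γ (= ln(3/2)).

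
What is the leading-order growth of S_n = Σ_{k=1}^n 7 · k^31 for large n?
S_n ~ 7 · n^32 / 32

By integral comparison (Euler-Maclaurin), Σ_{k=1}^n 7 · k^31 = 7 · ∫_0^n x^31 dx + O(n^31) = 7 · n^32/32 + O(n^31). (Equivalently, Faulhaber's formula gives the same leading term.)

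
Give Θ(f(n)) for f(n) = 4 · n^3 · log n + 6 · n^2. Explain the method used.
f(n) ∈ Θ(n^3 · log n)

Compare the terms by growth order. For large n, n^a · (log n)^b dominates n^a' · (log n)^b' iff a > a', or (a = a' and b > b'). Ranking the 2 terms shows the dominant one is 4 · n^3 · log n. Hence f(n) ∈ Θ(n^3 · log n).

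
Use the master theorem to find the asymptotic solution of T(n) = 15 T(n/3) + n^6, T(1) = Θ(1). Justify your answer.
T(n) = Θ(n^6)

log_3 15 ≈ 2.465. f(n) = n^6 dominates n^(log_3 15) since 6 > 2.465, and the regularity condition a·f(n/b) = 15·(n/3)^6 = (15/729)·n^6 ≤ c·f(n) holds with c = 15/729 ≈ 0.0206 < 1. So this is Case 3: T(n) = Θ(f(n)) = Θ(n^6).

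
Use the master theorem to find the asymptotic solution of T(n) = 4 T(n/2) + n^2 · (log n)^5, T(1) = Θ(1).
T(n) = Θ(n^2 · (log n)^6)

Here log_2 4 = 2 and f(n) = n^2 · (log n)^5 = Θ(n^(log_2 4) · (log n)^5). This is the extended Case 2 of the master theorem (f matches the critical exponent up to log factors), giving T(n) = Θ(n^(log_2 4) · (log n)^(5+1)) = Θ(n^2 · (log n)^6).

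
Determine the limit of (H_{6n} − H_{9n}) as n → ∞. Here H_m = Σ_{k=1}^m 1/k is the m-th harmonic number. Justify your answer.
lim = ln(6/9) = ln(2/3)

Euler-Maclaurin gives H_m = ln m + γ + 1/(2m) + O(1/m^2). The γ and O(1/m) terms cancel in the difference:
  H_{6n} − H_{9n} = ln(6n) − ln(9n) + O(1/n) = ln(6/9) + O(1/n).
Hence the limit is ln(6/9) = ln(2/3).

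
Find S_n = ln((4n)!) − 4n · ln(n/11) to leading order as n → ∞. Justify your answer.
S_n ~ 4n · (ln 44 − 1) + O(ln n)

Stirling: ln((4n)!) = 4n ln(4n) − 4n + O(ln n).
  S_n = 4n ln(4n) − 4n − 4n ln(n/11) + O(ln n)
      = 4n ln(4n) − 4n ln n + 4n ln 11 − 4n + O(ln n)
      = 4n ln 4 + 4n ln 11 − 4n + O(ln n)
      = 4n (ln 44 − 1) + O(ln n).
Numerically ln(44) − 1 ≈ 2.7842.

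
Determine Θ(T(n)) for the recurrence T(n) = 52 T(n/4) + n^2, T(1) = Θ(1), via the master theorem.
T(n) = Θ(n^(log_4 52))

Master theorem: compare f(n) = n^2 to n^(log_4 52) where log_4 52 ≈ 2.850. Since 2 < log_4 52, we have f(n) = O(n^(log_4 52 − ε)) for some ε > 0 — Case 1. Hence T(n) = Θ(n^(log_4 52)).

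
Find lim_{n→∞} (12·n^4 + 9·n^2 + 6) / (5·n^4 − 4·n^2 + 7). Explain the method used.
lim = 12/5

For large n the leading n^4 terms dominate both numerator and denominator. Dividing top and bottom by n^4, every other term tends to 0, leaving 12/5.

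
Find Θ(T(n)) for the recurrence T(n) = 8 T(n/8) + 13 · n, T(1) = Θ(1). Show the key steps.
T(n) = Θ(n log n)

log_8 8 = 1, and f(n) = 13 · n = Θ(n^(log_8 8)). This is Case 2 of the master theorem: T(n) = Θ(f(n) · log n) = Θ(n log n).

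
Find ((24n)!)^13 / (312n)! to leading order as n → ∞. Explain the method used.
((24n)!)^13/(312n)! ~ ((2π·24n)^(12/2) / sqrt(13)) · 13^(−13·24n)  →  0

Write N = 24n. Stirling: N! ~ sqrt(2π N)(N/e)^N and (13N)! ~ sqrt(2π·13N)·(13N/e)^(13N).
  (N!)^13/(13N)! ~ (2π N)^(13/2) (N/e)^(13N) / [sqrt(2π·13N) (13N/e)^(13N)]
     = (2π N)^(13/2) / sqrt(2π·13N) · (N/(13N))^(13N)
     = (2π N)^((13−1)/2) / sqrt(13) · 13^(−13N).
Since 13^13 > 1, the factor 13^(−13N) decays exponentially, so the ratio → 0. Substituting N = 24n gives the stated form.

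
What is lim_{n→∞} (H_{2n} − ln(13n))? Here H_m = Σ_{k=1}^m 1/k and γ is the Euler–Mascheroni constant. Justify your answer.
lim = ln(2/13) + γ

By Euler-Maclaurin, H_m = ln m + γ + O(1/m). So
  H_{2n} − ln(13n) = ln(2n) + γ − ln(13n) + O(1/n)
                       = ln(2/13) + γ + O(1/n).
Hence the limit is ln(2/13) + γ.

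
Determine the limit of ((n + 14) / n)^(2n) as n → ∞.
lim = e^28

Rewrite as (1 + 14/n)^(2n). By the standard limit (1 + x/n)^n → e^x, we have (1 + 14/n)^n → e^14, and raising to the 2nd power gives e^28.
More precisely, ln[(1 + 14/n)^(2n)] = 2n · ln(1 + 14/n) = 2n · (14/n + O(1/n^2)) = 28 + O(1/n) → 28.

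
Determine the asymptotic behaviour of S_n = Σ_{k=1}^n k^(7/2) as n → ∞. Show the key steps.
S_n ~ (2/9) · n^(9/2)

Integral comparison: Σ_{k=1}^n k^(7/2) = ∫_0^n x^(7/2) dx + O(n^(7/2)). The integral is n^(1 + 7/2) / (1 + 7/2) = n^((7+2)/2) / ((7+2)/2) = (2/9) · n^(9/2).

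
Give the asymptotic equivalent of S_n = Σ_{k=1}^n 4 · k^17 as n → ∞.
S_n ~ 2 · n^18 / 9

By integral comparison (Euler-Maclaurin), Σ_{k=1}^n 4 · k^17 = 4 · ∫_0^n x^17 dx + O(n^17) = 4 · n^18/18 = 2 · n^18 / 9 + O(n^17). (Equivalently, Faulhaber's formula gives the same leading term.)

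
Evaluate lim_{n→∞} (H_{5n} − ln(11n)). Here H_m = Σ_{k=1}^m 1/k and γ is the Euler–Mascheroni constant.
lim = ln(5/11) + γ

By Euler-Maclaurin, H_m = ln m + γ + O(1/m). So
  H_{5n} − ln(11n) = ln(5n) + γ − ln(11n) + O(1/n)
                       = ln(5/11) + γ + O(1/n).
Hence the limit is ln(5/11) + γ.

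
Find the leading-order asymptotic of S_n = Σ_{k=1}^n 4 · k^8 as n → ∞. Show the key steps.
S_n ~ 4 · n^9 / 9

By integral comparison (Euler-Maclaurin), Σ_{k=1}^n 4 · k^8 = 4 · ∫_0^n x^8 dx + O(n^8) = 4 · n^9/9 + O(n^8). (Equivalently, Faulhaber's formula gives the same leading term.)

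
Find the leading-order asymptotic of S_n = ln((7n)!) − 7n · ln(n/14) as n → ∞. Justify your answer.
S_n ~ 7n · (ln 98 − 1) + O(ln n)

Stirling: ln((7n)!) = 7n ln(7n) − 7n + O(ln n).
  S_n = 7n ln(7n) − 7n − 7n ln(n/14) + O(ln n)
      = 7n ln(7n) − 7n ln n + 7n ln 14 − 7n + O(ln n)
      = 7n ln 7 + 7n ln 14 − 7n + O(ln n)
      = 7n (ln 98 − 1) + O(ln n).
Numerically ln(98) − 1 ≈ 3.5850.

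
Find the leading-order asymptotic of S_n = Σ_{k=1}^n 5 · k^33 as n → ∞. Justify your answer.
S_n ~ 5 · n^34 / 34

By integral comparison (Euler-Maclaurin), Σ_{k=1}^n 5 · k^33 = 5 · ∫_0^n x^33 dx + O(n^33) = 5 · n^34/34 + O(n^33). (Equivalently, Faulhaber's formula gives the same leading term.)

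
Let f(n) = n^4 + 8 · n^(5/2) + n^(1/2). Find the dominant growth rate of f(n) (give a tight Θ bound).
f(n) ∈ Θ(n^4)

Compare the terms by growth order. For large n, n^a · (log n)^b dominates n^a' · (log n)^b' iff a > a', or (a = a' and b > b'). Ranking the 3 terms shows the dominant one is n^4. Hence f(n) ∈ Θ(n^4).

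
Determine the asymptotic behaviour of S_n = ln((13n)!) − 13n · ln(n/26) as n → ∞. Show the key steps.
S_n ~ 13n · (ln 338 − 1) + O(ln n)

Stirling: ln((13n)!) = 13n ln(13n) − 13n + O(ln n).
  S_n = 13n ln(13n) − 13n − 13n ln(n/26) + O(ln n)
      = 13n ln(13n) − 13n ln n + 13n ln 26 − 13n + O(ln n)
      = 13n ln 13 + 13n ln 26 − 13n + O(ln n)
      = 13n (ln 338 − 1) + O(ln n).
Numerically ln(338) − 1 ≈ 4.8230.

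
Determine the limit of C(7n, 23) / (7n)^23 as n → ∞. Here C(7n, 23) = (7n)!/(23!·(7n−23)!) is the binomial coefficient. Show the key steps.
lim = 1/23! = 1/25852016738884976640000

With N = 7n → ∞: C(N, 23) / N^23 = [N(N−1)…(N−22)] / (23! · N^23) = (1/23!) · 1 · (1 − 1/(7n)) · … · (1 − 22/(7n)). Each factor → 1 as N → ∞, so the limit is 1/23! = 1/25852016738884976640000.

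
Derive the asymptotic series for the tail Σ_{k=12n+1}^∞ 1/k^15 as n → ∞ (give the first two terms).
Σ_{k>12n} 1/k^15 = 1/(14 · (12n)^14) − 1/(2 · (12n)^15) + O(1/(12n)^16)

Compare to the integral: ∫_{12n}^∞ x^(−15) dx = [−x^(−14)/14]_{12n}^∞ = 1/((15−1)·(12n)^14). The Euler-Maclaurin correction adds −f(12n)/2 = −1/(2·(12n)^15). Euler-Maclaurin then gives
  Σ_{k>12n} 1/k^15 = ∫_{12n}^∞ dx/x^15 − 1/(2·(12n)^15) + O(1/(12n)^16).
(Equivalently this is ζ(15) − Σ_{k≤12n} 1/k^15.)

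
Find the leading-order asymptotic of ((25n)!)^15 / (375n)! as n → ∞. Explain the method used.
((25n)!)^15/(375n)! ~ ((2π·25n)^(14/2) / sqrt(15)) · 15^(−15·25n)  →  0

Write N = 25n. Stirling: N! ~ sqrt(2π N)(N/e)^N and (15N)! ~ sqrt(2π·15N)·(15N/e)^(15N).
  (N!)^15/(15N)! ~ (2π N)^(15/2) (N/e)^(15N) / [sqrt(2π·15N) (15N/e)^(15N)]
     = (2π N)^(15/2) / sqrt(2π·15N) · (N/(15N))^(15N)
     = (2π N)^((15−1)/2) / sqrt(15) · 15^(−15N).
Since 15^15 > 1, the factor 15^(−15N) decays exponentially, so the ratio → 0. Substituting N = 25n gives the stated form.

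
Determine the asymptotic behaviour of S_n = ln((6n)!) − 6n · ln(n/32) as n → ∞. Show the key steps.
S_n ~ 6n · (ln 192 − 1) + O(ln n)

Stirling: ln((6n)!) = 6n ln(6n) − 6n + O(ln n).
  S_n = 6n ln(6n) − 6n − 6n ln(n/32) + O(ln n)
      = 6n ln(6n) − 6n ln n + 6n ln 32 − 6n + O(ln n)
      = 6n ln 6 + 6n ln 32 − 6n + O(ln n)
      = 6n (ln 192 − 1) + O(ln n).
Numerically ln(192) − 1 ≈ 4.2575.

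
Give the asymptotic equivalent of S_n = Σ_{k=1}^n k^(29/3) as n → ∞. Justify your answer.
S_n ~ (3/32) · n^(32/3)

Integral comparison: Σ_{k=1}^n k^(29/3) = ∫_0^n x^(29/3) dx + O(n^(29/3)). The integral is n^(1 + 29/3) / (1 + 29/3) = n^((29+3)/3) / ((29+3)/3) = (3/32) · n^(32/3).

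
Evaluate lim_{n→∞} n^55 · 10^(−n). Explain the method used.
lim = 0

Exponentials with base > 1 dominate every fixed polynomial: for any fixed c, n^c / 10^n → 0 as n → ∞ (e.g. by the ratio test, or by writing 10^n = e^(n ln 10) and noting e^(n ln 10) / n^c → ∞). Hence n^55 · 10^(−n) = n^55 / 10^n → 0.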